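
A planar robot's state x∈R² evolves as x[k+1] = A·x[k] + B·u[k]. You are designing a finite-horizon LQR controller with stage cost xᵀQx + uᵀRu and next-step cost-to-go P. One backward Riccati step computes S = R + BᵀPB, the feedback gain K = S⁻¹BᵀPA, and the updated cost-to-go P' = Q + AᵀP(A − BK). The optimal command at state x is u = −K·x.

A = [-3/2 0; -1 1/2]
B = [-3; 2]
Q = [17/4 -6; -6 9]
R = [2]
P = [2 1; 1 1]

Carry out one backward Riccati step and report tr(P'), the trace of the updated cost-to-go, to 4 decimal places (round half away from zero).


17.8958

BᵀP = [-4.0000 -1.0000]
S = R + BᵀPB = [2] + [10.0000] = [12.0000]
BᵀPA = [7.0000 -0.5000]
K = S⁻¹·BᵀPA = [0.5833 -0.0417]
A−BK = [0.2500 -0.1250; -2.1667 0.5833]
AᵀP(A−BK) = [4.4167 -0.9583; -0.9583 0.2292]
P' = Q + AᵀP(A−BK) = [8.6667 -6.9583; -6.9583 9.2292]
tr(P') = 17.8958


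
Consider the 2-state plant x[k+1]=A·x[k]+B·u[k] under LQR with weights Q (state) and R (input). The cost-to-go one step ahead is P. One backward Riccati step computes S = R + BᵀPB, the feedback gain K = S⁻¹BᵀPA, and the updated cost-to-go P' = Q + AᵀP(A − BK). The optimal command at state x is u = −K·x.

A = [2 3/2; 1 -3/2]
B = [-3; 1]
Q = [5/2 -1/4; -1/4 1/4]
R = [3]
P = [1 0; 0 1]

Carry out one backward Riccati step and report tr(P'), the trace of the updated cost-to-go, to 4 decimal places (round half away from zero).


7.5577

BᵀP = [-3.0000 1.0000]
S = R + BᵀPB = [3] + [10.0000] = [13.0000]
BᵀPA = [-5.0000 -6.0000]
K = S⁻¹·BᵀPA = [-0.3846 -0.4615]
A−BK = [0.8462 0.1154; 1.3846 -1.0385]
AᵀP(A−BK) = [3.0769 -0.8077; -0.8077 1.7308]
P' = Q + AᵀP(A−BK) = [5.5769 -1.0577; -1.0577 1.9808]
tr(P') = 7.5577


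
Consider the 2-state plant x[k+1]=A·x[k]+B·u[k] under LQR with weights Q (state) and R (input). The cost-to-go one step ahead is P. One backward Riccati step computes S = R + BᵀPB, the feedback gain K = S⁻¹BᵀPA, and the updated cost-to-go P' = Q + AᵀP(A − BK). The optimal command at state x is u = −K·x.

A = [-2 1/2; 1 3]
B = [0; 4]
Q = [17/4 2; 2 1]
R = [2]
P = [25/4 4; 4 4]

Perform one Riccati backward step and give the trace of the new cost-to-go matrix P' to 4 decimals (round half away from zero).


BᵀP = [16.0000 16.0000]
S = R + BᵀPB = [2] + [64.0000] = [66.0000]
BᵀPA = [-16.0000 56.0000]
K = S⁻¹·BᵀPA = [-0.2424 0.8485]
A−BK = [-2.0000 0.5000; 1.9697 -0.3939]
AᵀP(A−BK) = [9.1212 -2.6742; -2.6742 2.0473]
P' = Q + AᵀP(A−BK) = [13.3712 -0.6742; -0.6742 3.0473]
tr(P') = 16.4186

16.4186


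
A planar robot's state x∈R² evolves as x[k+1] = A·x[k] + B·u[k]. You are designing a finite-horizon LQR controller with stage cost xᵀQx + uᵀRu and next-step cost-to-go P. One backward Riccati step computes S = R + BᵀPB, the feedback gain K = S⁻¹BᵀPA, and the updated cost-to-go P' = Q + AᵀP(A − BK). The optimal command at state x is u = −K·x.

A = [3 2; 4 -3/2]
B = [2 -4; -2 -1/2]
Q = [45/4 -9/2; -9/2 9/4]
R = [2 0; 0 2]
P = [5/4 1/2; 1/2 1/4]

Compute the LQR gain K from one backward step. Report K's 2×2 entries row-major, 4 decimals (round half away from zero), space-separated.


0.0847 0.1475 -0.9858 -0.2656

BᵀP = [1.5000 0.5000; -5.2500 -2.1250]
S = R + BᵀPB = [2 0; 0 2] + [2.0000 -6.2500; -6.2500 22.0625] = [4.0000 -6.2500; -6.2500 24.0625]
BᵀPA = [6.5000 2.2500; -24.2500 -7.3125]
K = S⁻¹·BᵀPA = [0.0847 0.1475; -0.9858 -0.2656]
A−BK = [-1.1126 0.6426; 3.6765 -1.3377]
AᵀP(A−BK) = [2.7940 0.3508; 0.3508 0.2885]
P' = Q + AᵀP(A−BK) = [14.0440 -4.1492; -4.1492 2.5385]
tr(P') = 16.5825


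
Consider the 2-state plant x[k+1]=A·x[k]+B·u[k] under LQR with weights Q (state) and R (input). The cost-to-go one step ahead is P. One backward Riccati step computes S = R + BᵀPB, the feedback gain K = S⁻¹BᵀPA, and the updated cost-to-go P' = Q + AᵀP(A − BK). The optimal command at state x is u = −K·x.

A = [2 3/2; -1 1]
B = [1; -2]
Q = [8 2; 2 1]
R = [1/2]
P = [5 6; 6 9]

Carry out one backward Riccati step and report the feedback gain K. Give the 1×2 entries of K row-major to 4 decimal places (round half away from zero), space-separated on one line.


BᵀP = [-7.0000 -12.0000]
S = R + BᵀPB = [1/2] + [17.0000] = [17.5000]
BᵀPA = [-2.0000 -22.5000]
K = S⁻¹·BᵀPA = [-0.1143 -1.2857]
A−BK = [2.1143 2.7857; -1.2286 -1.5714]
AᵀP(A−BK) = [4.7714 6.4286; 6.4286 9.3214]
P' = Q + AᵀP(A−BK) = [12.7714 8.4286; 8.4286 10.3214]
tr(P') = 23.0929

-0.1143 -1.2857


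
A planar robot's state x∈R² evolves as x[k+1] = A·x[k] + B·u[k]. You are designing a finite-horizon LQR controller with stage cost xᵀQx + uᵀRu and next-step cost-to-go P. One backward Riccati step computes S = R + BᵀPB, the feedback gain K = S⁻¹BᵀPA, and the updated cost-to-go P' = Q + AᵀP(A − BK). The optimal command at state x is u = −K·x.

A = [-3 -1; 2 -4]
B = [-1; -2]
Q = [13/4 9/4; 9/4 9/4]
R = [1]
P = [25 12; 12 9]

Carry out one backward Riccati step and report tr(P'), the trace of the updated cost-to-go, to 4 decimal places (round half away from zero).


BᵀP = [-49.0000 -30.0000]
S = R + BᵀPB = [1] + [109.0000] = [110.0000]
BᵀPA = [87.0000 169.0000]
K = S⁻¹·BᵀPA = [0.7909 1.5364]
A−BK = [-2.2091 0.5364; 3.5818 -0.9273]
AᵀP(A−BK) = [48.1909 -10.6636; -10.6636 5.3545]
P' = Q + AᵀP(A−BK) = [51.4409 -8.4136; -8.4136 7.6045]
tr(P') = 59.0455

59.0455


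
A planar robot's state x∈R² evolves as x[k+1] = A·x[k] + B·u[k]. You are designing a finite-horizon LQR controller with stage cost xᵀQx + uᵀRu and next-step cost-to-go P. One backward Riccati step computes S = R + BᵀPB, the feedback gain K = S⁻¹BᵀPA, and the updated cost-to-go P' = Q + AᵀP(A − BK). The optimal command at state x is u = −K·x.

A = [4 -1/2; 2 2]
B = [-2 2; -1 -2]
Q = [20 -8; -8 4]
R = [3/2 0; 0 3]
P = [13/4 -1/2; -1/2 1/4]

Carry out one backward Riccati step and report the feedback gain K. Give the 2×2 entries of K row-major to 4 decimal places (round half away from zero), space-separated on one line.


-1.2632 0.0395 0.4737 -0.2961

BᵀP = [-6.0000 0.7500; 7.5000 -1.5000]
S = R + BᵀPB = [3/2 0; 0 3] + [11.2500 -13.5000; -13.5000 18.0000] = [12.7500 -13.5000; -13.5000 21.0000]
BᵀPA = [-22.5000 4.5000; 27.0000 -6.7500]
K = S⁻¹·BᵀPA = [-1.2632 0.0395; 0.4737 -0.2961]
A−BK = [0.5263 0.1711; 1.6842 1.4474]
AᵀP(A−BK) = [3.7895 -0.1184; -0.1184 0.6365]
P' = Q + AᵀP(A−BK) = [23.7895 -8.1184; -8.1184 4.6365]
tr(P') = 28.4260


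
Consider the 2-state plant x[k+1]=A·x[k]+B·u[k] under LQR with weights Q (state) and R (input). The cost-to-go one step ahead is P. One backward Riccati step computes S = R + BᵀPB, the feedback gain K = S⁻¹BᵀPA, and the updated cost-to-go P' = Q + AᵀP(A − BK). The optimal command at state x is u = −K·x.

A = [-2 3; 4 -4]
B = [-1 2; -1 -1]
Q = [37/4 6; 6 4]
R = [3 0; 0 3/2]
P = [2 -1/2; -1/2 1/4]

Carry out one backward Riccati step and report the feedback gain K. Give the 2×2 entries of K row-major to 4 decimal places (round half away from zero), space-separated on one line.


0.0381 -0.1143 -1.1810 1.5429

BᵀP = [-1.5000 0.2500; 4.5000 -1.2500]
S = R + BᵀPB = [3 0; 0 3/2] + [1.2500 -3.2500; -3.2500 10.2500] = [4.2500 -3.2500; -3.2500 11.7500]
BᵀPA = [4.0000 -5.5000; -14.0000 18.5000]
K = S⁻¹·BᵀPA = [0.0381 -0.1143; -1.1810 1.5429]
A−BK = [0.4000 -0.2000; 2.8571 -2.5714]
AᵀP(A−BK) = [3.3143 -3.9429; -3.9429 4.8286]
P' = Q + AᵀP(A−BK) = [12.5643 2.0571; 2.0571 8.8286]
tr(P') = 21.3929


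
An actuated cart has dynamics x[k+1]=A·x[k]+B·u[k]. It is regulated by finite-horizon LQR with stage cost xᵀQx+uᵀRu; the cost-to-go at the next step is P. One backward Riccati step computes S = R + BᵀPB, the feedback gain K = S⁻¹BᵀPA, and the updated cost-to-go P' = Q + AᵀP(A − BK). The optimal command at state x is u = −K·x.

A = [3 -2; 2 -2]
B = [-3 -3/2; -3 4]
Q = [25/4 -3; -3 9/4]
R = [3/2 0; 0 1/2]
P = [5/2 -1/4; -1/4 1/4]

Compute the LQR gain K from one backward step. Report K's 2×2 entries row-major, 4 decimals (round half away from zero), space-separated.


-0.8163 0.5949 -0.2465 0.0553

BᵀP = [-6.7500 0.0000; -4.7500 1.3750]
S = R + BᵀPB = [3/2 0; 0 1/2] + [20.2500 10.1250; 10.1250 12.6250] = [21.7500 10.1250; 10.1250 13.1250]
BᵀPA = [-20.2500 13.5000; -11.5000 6.7500]
K = S⁻¹·BᵀPA = [-0.8163 0.5949; -0.2465 0.0553]
A−BK = [0.1814 -0.1322; 0.5370 -0.4366]
AᵀP(A−BK) = [1.1355 -0.8163; -0.8163 0.5949]
P' = Q + AᵀP(A−BK) = [7.3855 -3.8163; -3.8163 2.8449]
tr(P') = 10.2305


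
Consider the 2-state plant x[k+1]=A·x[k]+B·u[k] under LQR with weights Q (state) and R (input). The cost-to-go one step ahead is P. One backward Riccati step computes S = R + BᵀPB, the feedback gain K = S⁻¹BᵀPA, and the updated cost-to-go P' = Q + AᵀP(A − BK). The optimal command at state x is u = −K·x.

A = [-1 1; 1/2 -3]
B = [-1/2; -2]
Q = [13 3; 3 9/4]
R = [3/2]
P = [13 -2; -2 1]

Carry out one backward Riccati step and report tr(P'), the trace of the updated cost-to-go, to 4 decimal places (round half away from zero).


BᵀP = [-2.5000 -1.0000]
S = R + BᵀPB = [3/2] + [3.2500] = [4.7500]
BᵀPA = [2.0000 0.5000]
K = S⁻¹·BᵀPA = [0.4211 0.1053]
A−BK = [-0.7895 1.0526; 1.3421 -2.7895]
AᵀP(A−BK) = [14.4079 -21.7105; -21.7105 33.9474]
P' = Q + AᵀP(A−BK) = [27.4079 -18.7105; -18.7105 36.1974]
tr(P') = 63.6053

63.6053


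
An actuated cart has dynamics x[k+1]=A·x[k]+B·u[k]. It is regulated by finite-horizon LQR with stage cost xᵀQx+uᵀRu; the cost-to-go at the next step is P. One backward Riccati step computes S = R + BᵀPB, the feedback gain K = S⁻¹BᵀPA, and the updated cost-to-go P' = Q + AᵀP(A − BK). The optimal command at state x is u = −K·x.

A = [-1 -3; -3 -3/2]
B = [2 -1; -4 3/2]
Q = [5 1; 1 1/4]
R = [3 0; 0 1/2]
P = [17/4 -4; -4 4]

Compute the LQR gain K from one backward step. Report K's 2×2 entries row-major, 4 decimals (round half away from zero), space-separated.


BᵀP = [24.5000 -24.0000; -10.2500 10.0000]
S = R + BᵀPB = [3 0; 0 1/2] + [145.0000 -60.5000; -60.5000 25.2500] = [148.0000 -60.5000; -60.5000 25.7500]
BᵀPA = [47.5000 -37.5000; -19.7500 15.7500]
K = S⁻¹·BᵀPA = [0.1874 -0.0846; -0.3267 0.4129]
A−BK = [-1.7015 -2.4179; -1.7604 -2.4577]
AᵀP(A−BK) = [0.8964 0.9229; 0.9229 1.5746]
P' = Q + AᵀP(A−BK) = [5.8964 1.9229; 1.9229 1.8246]
tr(P') = 7.7210

0.1874 -0.0846 -0.3267 0.4129


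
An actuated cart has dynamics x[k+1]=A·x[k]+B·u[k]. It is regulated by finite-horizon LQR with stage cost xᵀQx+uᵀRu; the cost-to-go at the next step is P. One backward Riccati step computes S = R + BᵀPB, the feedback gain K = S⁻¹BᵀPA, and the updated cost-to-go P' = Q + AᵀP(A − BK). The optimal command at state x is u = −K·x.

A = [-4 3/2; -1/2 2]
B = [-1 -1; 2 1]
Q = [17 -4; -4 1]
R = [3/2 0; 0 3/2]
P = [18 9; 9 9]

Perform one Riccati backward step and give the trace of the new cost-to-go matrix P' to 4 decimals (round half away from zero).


153.6955

BᵀP = [0.0000 9.0000; -9.0000 0.0000]
S = R + BᵀPB = [3/2 0; 0 3/2] + [18.0000 9.0000; 9.0000 9.0000] = [19.5000 9.0000; 9.0000 10.5000]
BᵀPA = [-4.5000 18.0000; 36.0000 -13.5000]
K = S⁻¹·BᵀPA = [-3.0000 2.5091; 6.0000 -3.4364]
A−BK = [-1.0000 0.5727; -0.5000 0.4182]
AᵀP(A−BK) = [96.7500 -60.7500; -60.7500 38.9455]
P' = Q + AᵀP(A−BK) = [113.7500 -64.7500; -64.7500 39.9455]
tr(P') = 153.6955


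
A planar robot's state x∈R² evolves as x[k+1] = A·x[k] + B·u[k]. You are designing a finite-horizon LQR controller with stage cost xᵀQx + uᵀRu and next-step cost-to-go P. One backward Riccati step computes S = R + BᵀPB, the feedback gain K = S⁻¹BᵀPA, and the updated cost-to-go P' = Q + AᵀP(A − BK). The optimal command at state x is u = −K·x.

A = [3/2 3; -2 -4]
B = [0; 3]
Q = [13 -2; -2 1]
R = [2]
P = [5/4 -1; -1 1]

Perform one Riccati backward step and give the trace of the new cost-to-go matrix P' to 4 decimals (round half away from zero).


BᵀP = [-3.0000 3.0000]
S = R + BᵀPB = [2] + [9.0000] = [11.0000]
BᵀPA = [-10.5000 -21.0000]
K = S⁻¹·BᵀPA = [-0.9545 -1.9091]
A−BK = [1.5000 3.0000; 0.8636 1.7273]
AᵀP(A−BK) = [2.7898 5.5795; 5.5795 11.1591]
P' = Q + AᵀP(A−BK) = [15.7898 3.5795; 3.5795 12.1591]
tr(P') = 27.9489

27.9489


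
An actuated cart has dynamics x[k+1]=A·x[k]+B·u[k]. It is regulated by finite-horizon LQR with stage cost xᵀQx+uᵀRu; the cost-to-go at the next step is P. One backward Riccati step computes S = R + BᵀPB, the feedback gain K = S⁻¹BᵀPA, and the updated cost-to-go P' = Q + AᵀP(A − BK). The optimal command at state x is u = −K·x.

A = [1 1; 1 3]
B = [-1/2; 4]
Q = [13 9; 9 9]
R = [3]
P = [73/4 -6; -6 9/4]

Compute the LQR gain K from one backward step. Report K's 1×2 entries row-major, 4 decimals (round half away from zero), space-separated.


BᵀP = [-33.1250 12.0000]
S = R + BᵀPB = [3] + [64.5625] = [67.5625]
BᵀPA = [-21.1250 2.8750]
K = S⁻¹·BᵀPA = [-0.3127 0.0426]
A−BK = [0.8437 1.0213; 2.2507 2.8298]
AᵀP(A−BK) = [1.8948 1.8989; 1.8989 2.3777]
P' = Q + AᵀP(A−BK) = [14.8948 10.8989; 10.8989 11.3777]
tr(P') = 26.2724

-0.3127 0.0426


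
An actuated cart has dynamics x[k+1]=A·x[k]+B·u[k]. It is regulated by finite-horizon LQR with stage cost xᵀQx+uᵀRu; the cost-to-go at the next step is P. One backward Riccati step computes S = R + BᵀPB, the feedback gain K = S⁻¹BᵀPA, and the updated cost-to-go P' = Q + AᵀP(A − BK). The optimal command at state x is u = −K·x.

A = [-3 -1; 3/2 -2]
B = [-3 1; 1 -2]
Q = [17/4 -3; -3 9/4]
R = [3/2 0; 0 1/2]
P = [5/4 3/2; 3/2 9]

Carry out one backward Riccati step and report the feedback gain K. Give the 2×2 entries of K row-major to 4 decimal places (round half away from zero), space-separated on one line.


BᵀP = [-2.2500 4.5000; -1.7500 -16.5000]
S = R + BᵀPB = [3/2 0; 0 1/2] + [11.2500 -11.2500; -11.2500 31.2500] = [12.7500 -11.2500; -11.2500 31.7500]
BᵀPA = [13.5000 -6.7500; -19.5000 34.7500]
K = S⁻¹·BᵀPA = [0.7520 0.6348; -0.3477 1.3194]
A−BK = [-0.3962 -0.4151; 0.0526 0.0040]
AᵀP(A−BK) = [1.0674 0.6590; 0.6590 1.6853]
P' = Q + AᵀP(A−BK) = [5.3174 -2.3410; -2.3410 3.9353]
tr(P') = 9.2527

0.7520 0.6348 -0.3477 1.3194


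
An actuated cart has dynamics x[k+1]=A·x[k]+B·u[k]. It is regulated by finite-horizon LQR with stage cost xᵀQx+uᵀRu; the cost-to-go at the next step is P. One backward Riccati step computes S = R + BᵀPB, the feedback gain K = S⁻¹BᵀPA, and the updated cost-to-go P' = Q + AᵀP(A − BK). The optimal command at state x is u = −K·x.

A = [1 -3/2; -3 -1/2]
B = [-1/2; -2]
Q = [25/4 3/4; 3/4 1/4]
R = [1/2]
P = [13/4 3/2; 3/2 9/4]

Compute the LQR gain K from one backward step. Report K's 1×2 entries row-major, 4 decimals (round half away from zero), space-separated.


BᵀP = [-4.6250 -5.2500]
S = R + BᵀPB = [1/2] + [12.8125] = [13.3125]
BᵀPA = [11.1250 9.5625]
K = S⁻¹·BᵀPA = [0.8357 0.7183]
A−BK = [1.4178 -1.1408; -1.3286 0.9366]
AᵀP(A−BK) = [5.2031 -3.4912; -3.4912 3.2562]
P' = Q + AᵀP(A−BK) = [11.4531 -2.7412; -2.7412 3.5062]
tr(P') = 14.9592

0.8357 0.7183


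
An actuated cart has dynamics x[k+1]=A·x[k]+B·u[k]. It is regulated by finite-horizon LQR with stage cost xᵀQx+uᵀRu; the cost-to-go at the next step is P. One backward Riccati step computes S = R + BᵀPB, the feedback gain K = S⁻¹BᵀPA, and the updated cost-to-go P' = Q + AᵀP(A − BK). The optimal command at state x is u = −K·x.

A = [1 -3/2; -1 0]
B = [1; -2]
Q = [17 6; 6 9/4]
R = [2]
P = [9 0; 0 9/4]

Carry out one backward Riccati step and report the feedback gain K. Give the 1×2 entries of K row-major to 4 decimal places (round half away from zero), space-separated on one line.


0.6750 -0.6750

BᵀP = [9.0000 -4.5000]
S = R + BᵀPB = [2] + [18.0000] = [20.0000]
BᵀPA = [13.5000 -13.5000]
K = S⁻¹·BᵀPA = [0.6750 -0.6750]
A−BK = [0.3250 -0.8250; 0.3500 -1.3500]
AᵀP(A−BK) = [2.1375 -4.3875; -4.3875 11.1375]
P' = Q + AᵀP(A−BK) = [19.1375 1.6125; 1.6125 13.3875]
tr(P') = 32.5250


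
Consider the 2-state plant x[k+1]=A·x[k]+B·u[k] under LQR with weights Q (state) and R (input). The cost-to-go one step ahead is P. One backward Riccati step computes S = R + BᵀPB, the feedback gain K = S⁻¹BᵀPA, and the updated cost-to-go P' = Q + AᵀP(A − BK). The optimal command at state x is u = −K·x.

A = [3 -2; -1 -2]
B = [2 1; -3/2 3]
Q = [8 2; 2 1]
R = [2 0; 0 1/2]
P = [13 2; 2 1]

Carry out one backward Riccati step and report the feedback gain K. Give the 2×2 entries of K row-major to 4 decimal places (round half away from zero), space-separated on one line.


BᵀP = [23.0000 2.5000; 19.0000 5.0000]
S = R + BᵀPB = [2 0; 0 1/2] + [42.2500 30.5000; 30.5000 34.0000] = [44.2500 30.5000; 30.5000 34.5000]
BᵀPA = [66.5000 -51.0000; 52.0000 -48.0000]
K = S⁻¹·BᵀPA = [1.1876 -0.4955; 0.4573 -0.9533]
A−BK = [0.1675 -0.0558; -0.5907 0.1165]
AᵀP(A−BK) = [3.2431 -1.4802; -1.4802 0.9734]
P' = Q + AᵀP(A−BK) = [11.2431 0.5198; 0.5198 1.9734]
tr(P') = 13.2165

1.1876 -0.4955 0.4573 -0.9533


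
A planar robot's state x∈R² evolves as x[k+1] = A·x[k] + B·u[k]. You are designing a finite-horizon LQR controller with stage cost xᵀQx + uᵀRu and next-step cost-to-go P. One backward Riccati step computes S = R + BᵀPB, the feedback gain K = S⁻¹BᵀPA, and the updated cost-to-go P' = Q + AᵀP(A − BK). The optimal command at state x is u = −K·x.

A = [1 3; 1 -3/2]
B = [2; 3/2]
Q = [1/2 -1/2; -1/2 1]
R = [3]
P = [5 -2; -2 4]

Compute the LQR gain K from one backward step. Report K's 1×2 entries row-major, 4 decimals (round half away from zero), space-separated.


BᵀP = [7.0000 2.0000]
S = R + BᵀPB = [3] + [17.0000] = [20.0000]
BᵀPA = [9.0000 18.0000]
K = S⁻¹·BᵀPA = [0.4500 0.9000]
A−BK = [0.1000 1.2000; 0.3250 -2.8500]
AᵀP(A−BK) = [0.9500 -2.1000; -2.1000 55.8000]
P' = Q + AᵀP(A−BK) = [1.4500 -2.6000; -2.6000 56.8000]
tr(P') = 58.2500

0.4500 0.9000


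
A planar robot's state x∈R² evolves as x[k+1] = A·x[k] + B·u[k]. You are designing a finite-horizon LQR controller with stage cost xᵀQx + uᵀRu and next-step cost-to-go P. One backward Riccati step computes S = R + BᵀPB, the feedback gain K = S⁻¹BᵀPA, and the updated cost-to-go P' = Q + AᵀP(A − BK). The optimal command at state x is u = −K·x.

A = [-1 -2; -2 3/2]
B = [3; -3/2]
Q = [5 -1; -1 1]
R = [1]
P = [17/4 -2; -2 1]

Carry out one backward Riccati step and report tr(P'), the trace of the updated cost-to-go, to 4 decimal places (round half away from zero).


BᵀP = [15.7500 -7.5000]
S = R + BᵀPB = [1] + [58.5000] = [59.5000]
BᵀPA = [-0.7500 -42.7500]
K = S⁻¹·BᵀPA = [-0.0126 -0.7185]
A−BK = [-0.9622 0.1555; -2.0189 0.4223]
AᵀP(A−BK) = [0.2405 -0.0389; -0.0389 0.5347]
P' = Q + AᵀP(A−BK) = [5.2405 -1.0389; -1.0389 1.5347]
tr(P') = 6.7752

6.7752


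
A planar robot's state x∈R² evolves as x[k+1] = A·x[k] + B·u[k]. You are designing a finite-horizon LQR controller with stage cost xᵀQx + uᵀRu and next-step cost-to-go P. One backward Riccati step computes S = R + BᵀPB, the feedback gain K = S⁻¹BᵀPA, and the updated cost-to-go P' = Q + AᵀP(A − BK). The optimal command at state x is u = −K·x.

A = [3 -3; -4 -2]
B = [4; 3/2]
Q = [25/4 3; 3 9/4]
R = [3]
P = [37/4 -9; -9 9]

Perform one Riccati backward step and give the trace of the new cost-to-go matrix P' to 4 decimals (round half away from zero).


45.4427

BᵀP = [23.5000 -22.5000]
S = R + BᵀPB = [3] + [60.2500] = [63.2500]
BᵀPA = [160.5000 -25.5000]
K = S⁻¹·BᵀPA = [2.5375 -0.4032]
A−BK = [-7.1502 -1.3874; -7.8063 -1.3953]
AᵀP(A−BK) = [35.9733 -0.5425; -0.5425 0.9694]
P' = Q + AᵀP(A−BK) = [42.2233 2.4575; 2.4575 3.2194]
tr(P') = 45.4427


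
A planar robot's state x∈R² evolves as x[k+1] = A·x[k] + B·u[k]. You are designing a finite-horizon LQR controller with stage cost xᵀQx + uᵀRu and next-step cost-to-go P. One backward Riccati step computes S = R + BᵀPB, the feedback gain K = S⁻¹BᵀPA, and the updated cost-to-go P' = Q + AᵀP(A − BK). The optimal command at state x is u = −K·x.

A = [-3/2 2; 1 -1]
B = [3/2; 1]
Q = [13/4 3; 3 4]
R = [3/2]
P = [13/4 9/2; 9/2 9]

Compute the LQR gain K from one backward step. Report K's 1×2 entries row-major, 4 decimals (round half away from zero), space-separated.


0.0539 0.0958

BᵀP = [9.3750 15.7500]
S = R + BᵀPB = [3/2] + [29.8125] = [31.3125]
BᵀPA = [1.6875 3.0000]
K = S⁻¹·BᵀPA = [0.0539 0.0958]
A−BK = [-1.5808 1.8563; 0.9461 -1.0958]
AᵀP(A−BK) = [2.7216 -3.1617; -3.1617 3.7126]
P' = Q + AᵀP(A−BK) = [5.9716 -0.1617; -0.1617 7.7126]
tr(P') = 13.6841


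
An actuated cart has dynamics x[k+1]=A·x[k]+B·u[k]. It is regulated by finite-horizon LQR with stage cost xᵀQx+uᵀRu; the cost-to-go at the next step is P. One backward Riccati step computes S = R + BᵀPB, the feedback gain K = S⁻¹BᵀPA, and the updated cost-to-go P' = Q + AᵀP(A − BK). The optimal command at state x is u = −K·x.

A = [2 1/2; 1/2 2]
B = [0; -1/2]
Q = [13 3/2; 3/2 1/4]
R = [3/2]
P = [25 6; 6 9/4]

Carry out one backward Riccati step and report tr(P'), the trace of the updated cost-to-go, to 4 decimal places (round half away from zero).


BᵀP = [-3.0000 -1.1250]
S = R + BᵀPB = [3/2] + [0.5625] = [2.0625]
BᵀPA = [-6.5625 -3.7500]
K = S⁻¹·BᵀPA = [-3.1818 -1.8182]
A−BK = [2.0000 0.5000; -1.0909 1.0909]
AᵀP(A−BK) = [91.6818 40.8182; 40.8182 20.4318]
P' = Q + AᵀP(A−BK) = [104.6818 42.3182; 42.3182 20.6818]
tr(P') = 125.3636

125.3636


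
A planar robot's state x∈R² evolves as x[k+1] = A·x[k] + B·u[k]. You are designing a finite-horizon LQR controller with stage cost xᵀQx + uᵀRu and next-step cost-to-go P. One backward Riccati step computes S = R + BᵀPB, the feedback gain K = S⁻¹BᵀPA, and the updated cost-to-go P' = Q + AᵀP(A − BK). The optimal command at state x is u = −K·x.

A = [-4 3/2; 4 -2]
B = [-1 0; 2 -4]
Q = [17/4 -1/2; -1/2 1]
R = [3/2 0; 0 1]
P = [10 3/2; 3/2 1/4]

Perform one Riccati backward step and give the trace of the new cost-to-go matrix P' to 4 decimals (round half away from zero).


BᵀP = [-7.0000 -1.0000; -6.0000 -1.0000]
S = R + BᵀPB = [3/2 0; 0 1] + [5.0000 4.0000; 4.0000 4.0000] = [6.5000 4.0000; 4.0000 5.0000]
BᵀPA = [24.0000 -8.5000; 20.0000 -7.0000]
K = S⁻¹·BᵀPA = [2.4242 -0.8788; 2.0606 -0.6970]
A−BK = [-1.5758 0.6212; 7.3939 -3.0303]
AᵀP(A−BK) = [16.6061 -5.9697; -5.9697 2.1515]
P' = Q + AᵀP(A−BK) = [20.8561 -6.4697; -6.4697 3.1515]
tr(P') = 24.0076

24.0076


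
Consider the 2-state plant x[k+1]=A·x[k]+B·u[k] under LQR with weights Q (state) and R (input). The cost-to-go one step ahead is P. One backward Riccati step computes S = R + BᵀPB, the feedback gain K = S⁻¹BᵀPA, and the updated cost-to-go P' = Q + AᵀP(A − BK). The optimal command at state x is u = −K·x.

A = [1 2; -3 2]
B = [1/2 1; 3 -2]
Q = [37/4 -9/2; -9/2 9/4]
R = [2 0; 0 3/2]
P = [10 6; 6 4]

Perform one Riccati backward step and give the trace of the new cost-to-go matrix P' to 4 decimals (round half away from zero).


17.3395

BᵀP = [23.0000 15.0000; -2.0000 -2.0000]
S = R + BᵀPB = [2 0; 0 3/2] + [56.5000 -7.0000; -7.0000 2.0000] = [58.5000 -7.0000; -7.0000 3.5000]
BᵀPA = [-22.0000 76.0000; 4.0000 -8.0000]
K = S⁻¹·BᵀPA = [-0.3146 1.3483; 0.5136 0.4109]
A−BK = [0.6437 0.9149; -1.0289 -1.2231]
AᵀP(A−BK) = [1.0241 0.0193; 0.0193 4.8154]
P' = Q + AᵀP(A−BK) = [10.2741 -4.4807; -4.4807 7.0654]
tr(P') = 17.3395


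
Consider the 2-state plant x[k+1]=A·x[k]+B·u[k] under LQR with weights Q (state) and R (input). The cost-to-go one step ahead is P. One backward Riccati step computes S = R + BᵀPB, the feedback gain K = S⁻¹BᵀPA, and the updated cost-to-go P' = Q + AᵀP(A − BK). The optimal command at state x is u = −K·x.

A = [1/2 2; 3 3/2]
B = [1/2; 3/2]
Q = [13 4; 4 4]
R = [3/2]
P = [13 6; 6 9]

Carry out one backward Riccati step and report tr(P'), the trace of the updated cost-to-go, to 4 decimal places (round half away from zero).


BᵀP = [15.5000 16.5000]
S = R + BᵀPB = [3/2] + [32.5000] = [34.0000]
BᵀPA = [57.2500 55.7500]
K = S⁻¹·BᵀPA = [1.6838 1.6397]
A−BK = [-0.3419 1.1801; 0.4743 -0.9596]
AᵀP(A−BK) = [5.8511 0.1268; 0.1268 16.8364]
P' = Q + AᵀP(A−BK) = [18.8511 4.1268; 4.1268 20.8364]
tr(P') = 39.6875

39.6875


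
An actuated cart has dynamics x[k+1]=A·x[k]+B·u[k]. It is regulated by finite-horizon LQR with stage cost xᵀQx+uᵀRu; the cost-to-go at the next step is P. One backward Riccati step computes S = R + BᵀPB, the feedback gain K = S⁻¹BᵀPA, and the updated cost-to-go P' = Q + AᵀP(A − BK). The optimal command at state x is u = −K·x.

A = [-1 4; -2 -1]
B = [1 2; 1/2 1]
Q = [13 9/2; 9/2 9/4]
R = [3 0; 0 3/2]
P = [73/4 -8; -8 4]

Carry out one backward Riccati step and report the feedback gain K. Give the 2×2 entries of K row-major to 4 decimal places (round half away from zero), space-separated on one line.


-0.0216 0.6043 -0.0863 2.4173

BᵀP = [14.2500 -6.0000; 28.5000 -12.0000]
S = R + BᵀPB = [3 0; 0 3/2] + [11.2500 22.5000; 22.5000 45.0000] = [14.2500 22.5000; 22.5000 46.5000]
BᵀPA = [-2.2500 63.0000; -4.5000 126.0000]
K = S⁻¹·BᵀPA = [-0.0216 0.6043; -0.0863 2.4173]
A−BK = [-0.8058 -1.4388; -1.9029 -3.7194]
AᵀP(A−BK) = [1.8129 3.2374; 3.2374 17.3525]
P' = Q + AᵀP(A−BK) = [14.8129 7.7374; 7.7374 19.6025]
tr(P') = 34.4155


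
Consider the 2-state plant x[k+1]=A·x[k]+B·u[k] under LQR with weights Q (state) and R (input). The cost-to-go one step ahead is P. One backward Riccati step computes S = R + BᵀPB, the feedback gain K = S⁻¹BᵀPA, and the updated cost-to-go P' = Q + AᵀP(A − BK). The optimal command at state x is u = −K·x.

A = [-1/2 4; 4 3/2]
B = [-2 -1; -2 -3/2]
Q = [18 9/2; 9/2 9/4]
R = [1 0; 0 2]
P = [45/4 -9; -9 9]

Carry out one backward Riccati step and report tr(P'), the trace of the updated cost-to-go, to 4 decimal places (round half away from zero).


BᵀP = [-4.5000 0.0000; 2.2500 -4.5000]
S = R + BᵀPB = [1 0; 0 2] + [9.0000 4.5000; 4.5000 4.5000] = [10.0000 4.5000; 4.5000 6.5000]
BᵀPA = [2.2500 -18.0000; -19.1250 2.2500]
K = S⁻¹·BᵀPA = [2.2500 -2.8408; -4.5000 2.3128]
A−BK = [-0.5000 0.6313; 1.7500 -0.7123]
AᵀP(A−BK) = [91.6875 -55.1250; -55.1250 35.9120]
P' = Q + AᵀP(A−BK) = [109.6875 -50.6250; -50.6250 38.1620]
tr(P') = 147.8495

147.8495


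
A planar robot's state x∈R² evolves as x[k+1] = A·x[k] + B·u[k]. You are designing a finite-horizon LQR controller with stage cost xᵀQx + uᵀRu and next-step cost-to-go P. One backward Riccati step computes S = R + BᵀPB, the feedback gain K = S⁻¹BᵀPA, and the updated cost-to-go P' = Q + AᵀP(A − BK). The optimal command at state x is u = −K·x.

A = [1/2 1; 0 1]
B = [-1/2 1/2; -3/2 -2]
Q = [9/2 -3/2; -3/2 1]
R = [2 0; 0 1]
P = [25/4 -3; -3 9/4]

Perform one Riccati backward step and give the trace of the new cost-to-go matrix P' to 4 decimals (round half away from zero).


7.1954

BᵀP = [1.3750 -1.8750; 9.1250 -6.0000]
S = R + BᵀPB = [2 0; 0 1] + [2.1250 4.4375; 4.4375 16.5625] = [4.1250 4.4375; 4.4375 17.5625]
BᵀPA = [0.6875 -0.5000; 4.5625 3.1250]
K = S⁻¹·BᵀPA = [-0.1549 -0.4293; 0.2989 0.2864]
A−BK = [0.2731 0.6421; 0.3655 0.9288]
AᵀP(A−BK) = [0.3051 0.6134; 0.6134 1.3903]
P' = Q + AᵀP(A−BK) = [4.8051 -0.8866; -0.8866 2.3903]
tr(P') = 7.1954


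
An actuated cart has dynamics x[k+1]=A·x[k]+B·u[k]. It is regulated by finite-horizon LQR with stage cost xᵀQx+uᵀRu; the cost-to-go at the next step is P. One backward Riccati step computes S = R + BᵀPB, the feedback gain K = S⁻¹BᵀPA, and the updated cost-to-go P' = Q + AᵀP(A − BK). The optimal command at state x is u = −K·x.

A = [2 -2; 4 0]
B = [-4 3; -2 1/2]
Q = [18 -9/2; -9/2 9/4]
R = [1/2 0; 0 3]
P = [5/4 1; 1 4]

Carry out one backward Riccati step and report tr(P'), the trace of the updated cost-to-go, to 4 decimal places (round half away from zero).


30.2838

BᵀP = [-7.0000 -12.0000; 4.2500 5.0000]
S = R + BᵀPB = [1/2 0; 0 3] + [52.0000 -27.0000; -27.0000 15.2500] = [52.5000 -27.0000; -27.0000 18.2500]
BᵀPA = [-62.0000 14.0000; 28.5000 -8.5000]
K = S⁻¹·BᵀPA = [-1.5799 0.1135; -0.7758 -0.2979]
A−BK = [-1.9924 -0.6525; 1.2280 0.3759]
AᵀP(A−BK) = [9.1544 2.5248; 2.5248 0.8794]
P' = Q + AᵀP(A−BK) = [27.1544 -1.9752; -1.9752 3.1294]
tr(P') = 30.2838


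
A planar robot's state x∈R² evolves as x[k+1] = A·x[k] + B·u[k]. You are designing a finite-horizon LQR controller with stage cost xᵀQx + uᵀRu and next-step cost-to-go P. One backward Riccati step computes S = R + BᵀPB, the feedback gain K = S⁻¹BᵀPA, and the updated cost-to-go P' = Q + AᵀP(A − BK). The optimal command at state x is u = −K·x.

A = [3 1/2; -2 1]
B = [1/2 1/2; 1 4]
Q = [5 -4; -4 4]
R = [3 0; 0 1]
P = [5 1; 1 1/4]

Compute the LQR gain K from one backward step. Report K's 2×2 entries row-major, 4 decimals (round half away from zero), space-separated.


BᵀP = [3.5000 0.7500; 6.5000 1.5000]
S = R + BᵀPB = [3 0; 0 1] + [2.5000 4.7500; 4.7500 9.2500] = [5.5000 4.7500; 4.7500 10.2500]
BᵀPA = [9.0000 2.5000; 16.5000 4.7500]
K = S⁻¹·BᵀPA = [0.4104 0.0906; 1.4196 0.4214]
A−BK = [2.0850 0.2440; -8.0887 -0.7763]
AᵀP(A−BK) = [6.8835 1.2311; 1.2311 0.2717]
P' = Q + AᵀP(A−BK) = [11.8835 -2.7689; -2.7689 4.2717]
tr(P') = 16.1553

0.4104 0.0906 1.4196 0.4214


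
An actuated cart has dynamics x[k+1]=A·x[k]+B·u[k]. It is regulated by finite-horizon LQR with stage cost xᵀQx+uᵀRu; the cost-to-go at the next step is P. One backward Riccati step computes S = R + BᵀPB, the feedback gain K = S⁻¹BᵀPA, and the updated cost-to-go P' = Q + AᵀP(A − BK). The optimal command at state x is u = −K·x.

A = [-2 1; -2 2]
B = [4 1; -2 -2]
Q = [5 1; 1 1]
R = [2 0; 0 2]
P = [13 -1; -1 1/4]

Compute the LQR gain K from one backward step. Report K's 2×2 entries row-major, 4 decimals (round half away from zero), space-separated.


BᵀP = [54.0000 -4.5000; 15.0000 -1.5000]
S = R + BᵀPB = [2 0; 0 2] + [225.0000 63.0000; 63.0000 18.0000] = [227.0000 63.0000; 63.0000 20.0000]
BᵀPA = [-99.0000 45.0000; -27.0000 12.0000]
K = S⁻¹·BᵀPA = [-0.4886 0.2522; 0.1891 -0.1944]
A−BK = [-0.2347 0.1856; -2.5989 2.1156]
AᵀP(A−BK) = [1.7338 -1.2820; -1.2820 0.9842]
P' = Q + AᵀP(A−BK) = [6.7338 -0.2820; -0.2820 1.9842]
tr(P') = 8.7180

-0.4886 0.2522 0.1891 -0.1944


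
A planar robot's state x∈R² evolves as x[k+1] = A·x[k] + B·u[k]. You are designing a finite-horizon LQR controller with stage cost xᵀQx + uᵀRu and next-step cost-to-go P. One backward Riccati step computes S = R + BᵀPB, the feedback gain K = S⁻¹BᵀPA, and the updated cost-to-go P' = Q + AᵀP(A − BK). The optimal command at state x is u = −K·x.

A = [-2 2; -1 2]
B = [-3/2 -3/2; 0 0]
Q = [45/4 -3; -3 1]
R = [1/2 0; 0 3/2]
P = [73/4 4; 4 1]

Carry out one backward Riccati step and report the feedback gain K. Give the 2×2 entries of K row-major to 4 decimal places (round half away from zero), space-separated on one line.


BᵀP = [-27.3750 -6.0000; -27.3750 -6.0000]
S = R + BᵀPB = [1/2 0; 0 3/2] + [41.0625 41.0625; 41.0625 41.0625] = [41.5625 41.0625; 41.0625 42.5625]
BᵀPA = [60.7500 -66.7500; 60.7500 -66.7500]
K = S⁻¹·BᵀPA = [1.0995 -1.2081; 0.3665 -0.4027]
A−BK = [0.1991 -0.4163; -1.0000 2.0000]
AᵀP(A−BK) = [0.9367 -1.1403; -1.1403 1.4751]
P' = Q + AᵀP(A−BK) = [12.1867 -4.1403; -4.1403 2.4751]
tr(P') = 14.6618

1.0995 -1.2081 0.3665 -0.4027


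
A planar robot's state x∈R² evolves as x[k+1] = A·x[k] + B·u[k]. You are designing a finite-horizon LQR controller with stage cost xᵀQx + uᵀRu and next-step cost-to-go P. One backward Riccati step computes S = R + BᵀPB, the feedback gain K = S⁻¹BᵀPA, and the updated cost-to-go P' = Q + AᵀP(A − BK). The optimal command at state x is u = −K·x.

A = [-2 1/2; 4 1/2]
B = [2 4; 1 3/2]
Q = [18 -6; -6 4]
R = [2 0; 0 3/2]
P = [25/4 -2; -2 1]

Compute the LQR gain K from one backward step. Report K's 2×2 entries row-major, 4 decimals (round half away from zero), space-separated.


-0.0358 0.0447 -0.8609 0.0762

BᵀP = [10.5000 -3.0000; 22.0000 -6.5000]
S = R + BᵀPB = [2 0; 0 3/2] + [18.0000 37.5000; 37.5000 78.2500] = [20.0000 37.5000; 37.5000 79.7500]
BᵀPA = [-33.0000 3.7500; -70.0000 7.7500]
K = S⁻¹·BᵀPA = [-0.0358 0.0447; -0.8609 0.0762]
A−BK = [1.5152 0.1060; 5.3272 0.3411]
AᵀP(A−BK) = [11.5550 0.5563; 0.5563 0.0546]
P' = Q + AᵀP(A−BK) = [29.5550 -5.4437; -5.4437 4.0546]
tr(P') = 33.6096


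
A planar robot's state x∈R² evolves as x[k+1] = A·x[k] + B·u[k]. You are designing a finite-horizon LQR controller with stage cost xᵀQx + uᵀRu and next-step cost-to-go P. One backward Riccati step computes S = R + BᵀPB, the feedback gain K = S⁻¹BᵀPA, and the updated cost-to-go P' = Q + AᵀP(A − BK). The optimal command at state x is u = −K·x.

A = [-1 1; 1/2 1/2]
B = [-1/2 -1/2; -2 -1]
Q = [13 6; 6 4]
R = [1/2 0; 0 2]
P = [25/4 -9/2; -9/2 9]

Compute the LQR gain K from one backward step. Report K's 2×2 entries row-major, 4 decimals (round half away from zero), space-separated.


BᵀP = [5.8750 -15.7500; 1.3750 -6.7500]
S = R + BᵀPB = [1/2 0; 0 2] + [28.5625 12.8125; 12.8125 6.0625] = [29.0625 12.8125; 12.8125 8.0625]
BᵀPA = [-13.7500 -2.0000; -4.7500 -2.0000]
K = S⁻¹·BᵀPA = [-0.7127 0.1354; 0.5434 -0.4633]
A−BK = [-1.0846 0.8361; -0.3820 0.3076]
AᵀP(A−BK) = [5.7817 -4.3385; -4.3385 3.3443]
P' = Q + AᵀP(A−BK) = [18.7817 1.6615; 1.6615 7.3443]
tr(P') = 26.1261

-0.7127 0.1354 0.5434 -0.4633


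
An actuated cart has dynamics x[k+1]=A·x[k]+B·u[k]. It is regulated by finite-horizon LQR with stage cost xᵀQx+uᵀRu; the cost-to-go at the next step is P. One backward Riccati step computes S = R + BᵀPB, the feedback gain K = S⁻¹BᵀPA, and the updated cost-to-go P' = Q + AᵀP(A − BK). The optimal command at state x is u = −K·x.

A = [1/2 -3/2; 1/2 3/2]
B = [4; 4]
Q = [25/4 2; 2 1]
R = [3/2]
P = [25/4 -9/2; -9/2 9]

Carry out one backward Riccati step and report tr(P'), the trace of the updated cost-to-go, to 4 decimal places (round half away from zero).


59.1533

BᵀP = [7.0000 18.0000]
S = R + BᵀPB = [3/2] + [100.0000] = [101.5000]
BᵀPA = [12.5000 16.5000]
K = S⁻¹·BᵀPA = [0.1232 0.1626]
A−BK = [0.0074 -2.1502; 0.0074 0.8498]
AᵀP(A−BK) = [0.0231 0.0305; 0.0305 51.8802]
P' = Q + AᵀP(A−BK) = [6.2731 2.0305; 2.0305 52.8802]
tr(P') = 59.1533


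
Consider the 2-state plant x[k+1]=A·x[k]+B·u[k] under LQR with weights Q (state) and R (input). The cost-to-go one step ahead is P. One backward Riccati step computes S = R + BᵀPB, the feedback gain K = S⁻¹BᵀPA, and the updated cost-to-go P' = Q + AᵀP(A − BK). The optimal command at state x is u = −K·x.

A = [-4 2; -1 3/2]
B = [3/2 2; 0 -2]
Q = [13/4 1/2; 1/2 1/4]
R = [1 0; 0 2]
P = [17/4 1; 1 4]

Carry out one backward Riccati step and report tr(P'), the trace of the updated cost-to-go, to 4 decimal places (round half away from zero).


18.4481

BᵀP = [6.3750 1.5000; 6.5000 -6.0000]
S = R + BᵀPB = [1 0; 0 2] + [9.5625 9.7500; 9.7500 25.0000] = [10.5625 9.7500; 9.7500 27.0000]
BᵀPA = [-27.0000 15.0000; -20.0000 4.0000]
K = S⁻¹·BᵀPA = [-2.8087 1.9250; 0.2735 -0.5470]
A−BK = [-0.3340 0.2064; -0.4530 0.4060]
AᵀP(A−BK) = [9.6358 -6.9638; -6.9638 5.3123]
P' = Q + AᵀP(A−BK) = [12.8858 -6.4638; -6.4638 5.5623]
tr(P') = 18.4481


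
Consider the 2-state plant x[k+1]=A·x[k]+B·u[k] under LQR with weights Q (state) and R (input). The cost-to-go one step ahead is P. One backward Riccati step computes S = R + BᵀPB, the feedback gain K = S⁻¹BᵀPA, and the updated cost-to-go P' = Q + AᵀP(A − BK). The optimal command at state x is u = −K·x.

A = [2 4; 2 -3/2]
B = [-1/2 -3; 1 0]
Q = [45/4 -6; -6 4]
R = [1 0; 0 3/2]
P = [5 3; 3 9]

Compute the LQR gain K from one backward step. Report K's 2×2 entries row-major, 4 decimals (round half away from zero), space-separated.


1.7620 -1.3107 -0.9754 -1.0423

BᵀP = [0.5000 7.5000; -15.0000 -9.0000]
S = R + BᵀPB = [1 0; 0 3/2] + [7.2500 -1.5000; -1.5000 45.0000] = [8.2500 -1.5000; -1.5000 46.5000]
BᵀPA = [16.0000 -9.2500; -48.0000 -46.5000]
K = S⁻¹·BᵀPA = [1.7620 -1.3107; -0.9754 -1.0423]
A−BK = [-0.0452 0.2178; 0.2380 -0.1893]
AᵀP(A−BK) = [4.9872 -1.0580; -1.0580 3.6598]
P' = Q + AᵀP(A−BK) = [16.2372 -7.0580; -7.0580 7.6598]
tr(P') = 23.8970


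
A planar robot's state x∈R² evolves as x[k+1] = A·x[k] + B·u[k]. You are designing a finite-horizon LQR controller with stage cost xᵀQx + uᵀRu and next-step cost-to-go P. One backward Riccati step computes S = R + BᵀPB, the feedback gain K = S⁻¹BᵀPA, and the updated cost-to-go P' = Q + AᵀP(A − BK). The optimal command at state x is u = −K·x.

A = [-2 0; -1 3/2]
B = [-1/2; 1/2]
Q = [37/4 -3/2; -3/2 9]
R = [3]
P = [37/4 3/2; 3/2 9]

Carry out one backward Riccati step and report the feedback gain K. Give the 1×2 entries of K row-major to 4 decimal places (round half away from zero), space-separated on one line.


0.5872 0.8257

BᵀP = [-3.8750 3.7500]
S = R + BᵀPB = [3] + [3.8125] = [6.8125]
BᵀPA = [4.0000 5.6250]
K = S⁻¹·BᵀPA = [0.5872 0.8257]
A−BK = [-1.7064 0.4128; -1.2936 1.0872]
AᵀP(A−BK) = [49.6514 -21.3028; -21.3028 15.6055]
P' = Q + AᵀP(A−BK) = [58.9014 -22.8028; -22.8028 24.6055]
tr(P') = 83.5069


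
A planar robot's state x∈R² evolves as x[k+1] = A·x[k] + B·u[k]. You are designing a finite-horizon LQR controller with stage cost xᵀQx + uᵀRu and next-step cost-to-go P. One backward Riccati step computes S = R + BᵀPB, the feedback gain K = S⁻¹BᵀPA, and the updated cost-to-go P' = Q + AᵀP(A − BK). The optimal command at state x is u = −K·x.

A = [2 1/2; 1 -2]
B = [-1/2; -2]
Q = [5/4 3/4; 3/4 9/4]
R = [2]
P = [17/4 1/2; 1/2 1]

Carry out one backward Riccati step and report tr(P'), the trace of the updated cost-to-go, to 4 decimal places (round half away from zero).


BᵀP = [-3.1250 -2.2500]
S = R + BᵀPB = [2] + [6.0625] = [8.0625]
BᵀPA = [-8.5000 2.9375]
K = S⁻¹·BᵀPA = [-1.0543 0.3643]
A−BK = [1.4729 0.6822; -1.1085 -1.2713]
AᵀP(A−BK) = [11.0388 3.5969; 3.5969 2.9922]
P' = Q + AᵀP(A−BK) = [12.2888 4.3469; 4.3469 5.2422]
tr(P') = 17.5310

17.5310


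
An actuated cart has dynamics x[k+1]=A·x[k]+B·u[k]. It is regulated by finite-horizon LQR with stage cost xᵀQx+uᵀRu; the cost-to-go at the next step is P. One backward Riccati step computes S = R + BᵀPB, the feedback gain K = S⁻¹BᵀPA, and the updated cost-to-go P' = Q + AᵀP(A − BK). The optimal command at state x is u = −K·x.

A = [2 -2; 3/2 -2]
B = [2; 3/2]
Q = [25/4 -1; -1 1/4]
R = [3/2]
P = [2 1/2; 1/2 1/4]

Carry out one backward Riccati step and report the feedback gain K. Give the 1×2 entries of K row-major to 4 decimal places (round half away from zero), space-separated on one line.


0.8852 -0.9378

BᵀP = [4.7500 1.3750]
S = R + BᵀPB = [3/2] + [11.5625] = [13.0625]
BᵀPA = [11.5625 -12.2500]
K = S⁻¹·BᵀPA = [0.8852 -0.9378]
A−BK = [0.2297 -0.1244; 0.1722 -0.5933]
AᵀP(A−BK) = [1.3278 -1.4067; -1.4067 1.5120]
P' = Q + AᵀP(A−BK) = [7.5778 -2.4067; -2.4067 1.7620]
tr(P') = 9.3397


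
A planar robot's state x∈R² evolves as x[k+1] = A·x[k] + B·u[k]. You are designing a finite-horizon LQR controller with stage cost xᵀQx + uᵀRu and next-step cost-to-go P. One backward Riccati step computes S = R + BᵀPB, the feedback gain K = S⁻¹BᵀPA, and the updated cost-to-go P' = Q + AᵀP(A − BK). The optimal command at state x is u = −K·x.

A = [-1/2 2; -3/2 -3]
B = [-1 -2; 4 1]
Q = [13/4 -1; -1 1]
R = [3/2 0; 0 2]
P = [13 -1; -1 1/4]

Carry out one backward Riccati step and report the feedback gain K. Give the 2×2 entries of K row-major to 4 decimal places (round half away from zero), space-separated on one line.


-0.1782 -0.5775 0.2839 -0.6860

BᵀP = [-17.0000 2.0000; -27.0000 2.2500]
S = R + BᵀPB = [3/2 0; 0 2] + [25.0000 36.0000; 36.0000 56.2500] = [26.5000 36.0000; 36.0000 58.2500]
BᵀPA = [5.5000 -40.0000; 10.1250 -60.7500]
K = S⁻¹·BᵀPA = [-0.1782 -0.5775; 0.2839 -0.6860]
A−BK = [-0.1103 0.0505; -1.0712 -0.0040]
AᵀP(A−BK) = [0.4176 -0.2529; -0.2529 1.4750]
P' = Q + AᵀP(A−BK) = [3.6676 -1.2529; -1.2529 2.4750]
tr(P') = 6.1426
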